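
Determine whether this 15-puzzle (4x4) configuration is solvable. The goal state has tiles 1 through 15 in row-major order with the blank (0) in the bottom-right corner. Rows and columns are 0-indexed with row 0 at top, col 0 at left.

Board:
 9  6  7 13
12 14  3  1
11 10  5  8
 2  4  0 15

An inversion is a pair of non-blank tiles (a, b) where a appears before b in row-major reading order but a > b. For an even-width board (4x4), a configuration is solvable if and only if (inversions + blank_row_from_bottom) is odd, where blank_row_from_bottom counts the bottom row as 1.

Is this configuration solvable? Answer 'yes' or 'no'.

Answer: yes

Derivation:
Inversions: 58
Blank is in row 3 (0-indexed from top), which is row 1 counting from the bottom (bottom = 1).
58 + 1 = 59, which is odd, so the puzzle is solvable.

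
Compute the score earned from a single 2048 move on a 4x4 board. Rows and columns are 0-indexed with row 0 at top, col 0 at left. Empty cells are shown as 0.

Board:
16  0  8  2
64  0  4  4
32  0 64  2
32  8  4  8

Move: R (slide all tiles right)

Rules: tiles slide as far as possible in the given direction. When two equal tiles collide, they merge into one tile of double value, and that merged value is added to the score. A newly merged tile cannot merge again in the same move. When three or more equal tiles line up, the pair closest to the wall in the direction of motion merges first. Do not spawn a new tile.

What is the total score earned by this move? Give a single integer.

Slide right:
row 0: [16, 0, 8, 2] -> [0, 16, 8, 2]  score +0 (running 0)
row 1: [64, 0, 4, 4] -> [0, 0, 64, 8]  score +8 (running 8)
row 2: [32, 0, 64, 2] -> [0, 32, 64, 2]  score +0 (running 8)
row 3: [32, 8, 4, 8] -> [32, 8, 4, 8]  score +0 (running 8)
Board after move:
 0 16  8  2
 0  0 64  8
 0 32 64  2
32  8  4  8

Answer: 8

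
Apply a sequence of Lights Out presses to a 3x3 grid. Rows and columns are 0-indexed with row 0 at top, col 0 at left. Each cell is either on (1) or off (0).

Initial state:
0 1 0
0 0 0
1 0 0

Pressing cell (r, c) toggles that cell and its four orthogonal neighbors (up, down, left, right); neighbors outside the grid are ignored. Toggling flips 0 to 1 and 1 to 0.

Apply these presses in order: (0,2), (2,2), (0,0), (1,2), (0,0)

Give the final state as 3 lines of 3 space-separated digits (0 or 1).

Answer: 0 0 0
0 1 1
1 1 0

Derivation:
After press 1 at (0,2):
0 0 1
0 0 1
1 0 0

After press 2 at (2,2):
0 0 1
0 0 0
1 1 1

After press 3 at (0,0):
1 1 1
1 0 0
1 1 1

After press 4 at (1,2):
1 1 0
1 1 1
1 1 0

After press 5 at (0,0):
0 0 0
0 1 1
1 1 0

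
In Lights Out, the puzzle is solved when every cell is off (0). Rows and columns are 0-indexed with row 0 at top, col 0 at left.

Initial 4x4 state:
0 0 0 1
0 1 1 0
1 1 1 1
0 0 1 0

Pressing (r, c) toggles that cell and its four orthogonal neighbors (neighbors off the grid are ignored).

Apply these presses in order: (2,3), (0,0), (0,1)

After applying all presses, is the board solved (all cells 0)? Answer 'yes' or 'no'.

Answer: no

Derivation:
After press 1 at (2,3):
0 0 0 1
0 1 1 1
1 1 0 0
0 0 1 1

After press 2 at (0,0):
1 1 0 1
1 1 1 1
1 1 0 0
0 0 1 1

After press 3 at (0,1):
0 0 1 1
1 0 1 1
1 1 0 0
0 0 1 1

Lights still on: 9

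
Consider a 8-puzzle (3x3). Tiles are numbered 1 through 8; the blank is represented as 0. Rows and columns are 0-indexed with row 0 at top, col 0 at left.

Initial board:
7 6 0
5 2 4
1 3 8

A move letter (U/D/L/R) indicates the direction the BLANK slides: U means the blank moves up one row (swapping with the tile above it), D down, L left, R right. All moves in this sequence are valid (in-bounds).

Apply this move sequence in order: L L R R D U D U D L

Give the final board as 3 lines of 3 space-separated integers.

After move 1 (L):
7 0 6
5 2 4
1 3 8

After move 2 (L):
0 7 6
5 2 4
1 3 8

After move 3 (R):
7 0 6
5 2 4
1 3 8

After move 4 (R):
7 6 0
5 2 4
1 3 8

After move 5 (D):
7 6 4
5 2 0
1 3 8

After move 6 (U):
7 6 0
5 2 4
1 3 8

After move 7 (D):
7 6 4
5 2 0
1 3 8

After move 8 (U):
7 6 0
5 2 4
1 3 8

After move 9 (D):
7 6 4
5 2 0
1 3 8

After move 10 (L):
7 6 4
5 0 2
1 3 8

Answer: 7 6 4
5 0 2
1 3 8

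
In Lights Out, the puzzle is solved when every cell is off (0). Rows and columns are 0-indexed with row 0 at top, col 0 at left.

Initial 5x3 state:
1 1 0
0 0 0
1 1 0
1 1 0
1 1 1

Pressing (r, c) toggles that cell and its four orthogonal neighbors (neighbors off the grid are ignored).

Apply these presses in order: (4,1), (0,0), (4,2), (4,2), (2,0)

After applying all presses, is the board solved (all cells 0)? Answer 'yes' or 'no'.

After press 1 at (4,1):
1 1 0
0 0 0
1 1 0
1 0 0
0 0 0

After press 2 at (0,0):
0 0 0
1 0 0
1 1 0
1 0 0
0 0 0

After press 3 at (4,2):
0 0 0
1 0 0
1 1 0
1 0 1
0 1 1

After press 4 at (4,2):
0 0 0
1 0 0
1 1 0
1 0 0
0 0 0

After press 5 at (2,0):
0 0 0
0 0 0
0 0 0
0 0 0
0 0 0

Lights still on: 0

Answer: yes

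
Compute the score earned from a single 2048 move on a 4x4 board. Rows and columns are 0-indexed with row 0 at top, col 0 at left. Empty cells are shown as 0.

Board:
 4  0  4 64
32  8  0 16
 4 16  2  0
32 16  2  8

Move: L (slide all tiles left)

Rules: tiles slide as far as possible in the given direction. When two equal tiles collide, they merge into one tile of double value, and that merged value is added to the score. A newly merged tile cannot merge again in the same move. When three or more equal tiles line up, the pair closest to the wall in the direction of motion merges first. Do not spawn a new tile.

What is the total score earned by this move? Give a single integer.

Slide left:
row 0: [4, 0, 4, 64] -> [8, 64, 0, 0]  score +8 (running 8)
row 1: [32, 8, 0, 16] -> [32, 8, 16, 0]  score +0 (running 8)
row 2: [4, 16, 2, 0] -> [4, 16, 2, 0]  score +0 (running 8)
row 3: [32, 16, 2, 8] -> [32, 16, 2, 8]  score +0 (running 8)
Board after move:
 8 64  0  0
32  8 16  0
 4 16  2  0
32 16  2  8

Answer: 8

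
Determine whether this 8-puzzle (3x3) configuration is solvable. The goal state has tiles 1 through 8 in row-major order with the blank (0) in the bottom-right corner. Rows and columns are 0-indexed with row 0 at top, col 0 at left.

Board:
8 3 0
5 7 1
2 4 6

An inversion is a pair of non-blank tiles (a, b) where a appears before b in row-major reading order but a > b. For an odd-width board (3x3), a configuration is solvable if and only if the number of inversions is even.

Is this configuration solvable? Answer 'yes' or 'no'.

Answer: yes

Derivation:
Inversions (pairs i<j in row-major order where tile[i] > tile[j] > 0): 16
16 is even, so the puzzle is solvable.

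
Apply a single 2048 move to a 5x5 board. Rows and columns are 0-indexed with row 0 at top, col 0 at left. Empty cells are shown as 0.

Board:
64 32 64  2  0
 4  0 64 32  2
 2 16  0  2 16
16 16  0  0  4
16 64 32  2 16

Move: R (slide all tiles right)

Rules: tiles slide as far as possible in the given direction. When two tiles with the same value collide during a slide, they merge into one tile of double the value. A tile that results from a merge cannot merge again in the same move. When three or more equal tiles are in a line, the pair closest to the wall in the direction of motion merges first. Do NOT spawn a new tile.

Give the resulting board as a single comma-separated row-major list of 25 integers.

Slide right:
row 0: [64, 32, 64, 2, 0] -> [0, 64, 32, 64, 2]
row 1: [4, 0, 64, 32, 2] -> [0, 4, 64, 32, 2]
row 2: [2, 16, 0, 2, 16] -> [0, 2, 16, 2, 16]
row 3: [16, 16, 0, 0, 4] -> [0, 0, 0, 32, 4]
row 4: [16, 64, 32, 2, 16] -> [16, 64, 32, 2, 16]

Answer: 0, 64, 32, 64, 2, 0, 4, 64, 32, 2, 0, 2, 16, 2, 16, 0, 0, 0, 32, 4, 16, 64, 32, 2, 16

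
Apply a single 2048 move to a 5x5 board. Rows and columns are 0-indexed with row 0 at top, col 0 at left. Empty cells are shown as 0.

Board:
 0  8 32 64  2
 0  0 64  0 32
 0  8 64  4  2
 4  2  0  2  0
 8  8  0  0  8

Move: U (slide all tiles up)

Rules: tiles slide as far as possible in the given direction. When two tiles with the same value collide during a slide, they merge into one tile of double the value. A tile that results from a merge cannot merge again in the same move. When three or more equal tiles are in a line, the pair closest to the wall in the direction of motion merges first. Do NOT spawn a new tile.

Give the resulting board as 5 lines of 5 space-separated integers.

Answer:   4  16  32  64   2
  8   2 128   4  32
  0   8   0   2   2
  0   0   0   0   8
  0   0   0   0   0

Derivation:
Slide up:
col 0: [0, 0, 0, 4, 8] -> [4, 8, 0, 0, 0]
col 1: [8, 0, 8, 2, 8] -> [16, 2, 8, 0, 0]
col 2: [32, 64, 64, 0, 0] -> [32, 128, 0, 0, 0]
col 3: [64, 0, 4, 2, 0] -> [64, 4, 2, 0, 0]
col 4: [2, 32, 2, 0, 8] -> [2, 32, 2, 8, 0]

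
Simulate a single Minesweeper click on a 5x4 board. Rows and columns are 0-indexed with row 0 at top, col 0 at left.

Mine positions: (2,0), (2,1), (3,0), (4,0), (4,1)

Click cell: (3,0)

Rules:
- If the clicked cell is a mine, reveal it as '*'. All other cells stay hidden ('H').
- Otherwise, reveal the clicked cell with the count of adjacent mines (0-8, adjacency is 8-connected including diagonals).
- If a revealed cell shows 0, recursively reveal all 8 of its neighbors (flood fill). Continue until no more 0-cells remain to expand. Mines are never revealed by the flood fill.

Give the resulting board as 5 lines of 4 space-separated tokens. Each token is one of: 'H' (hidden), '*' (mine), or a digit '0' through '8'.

H H H H
H H H H
H H H H
* H H H
H H H H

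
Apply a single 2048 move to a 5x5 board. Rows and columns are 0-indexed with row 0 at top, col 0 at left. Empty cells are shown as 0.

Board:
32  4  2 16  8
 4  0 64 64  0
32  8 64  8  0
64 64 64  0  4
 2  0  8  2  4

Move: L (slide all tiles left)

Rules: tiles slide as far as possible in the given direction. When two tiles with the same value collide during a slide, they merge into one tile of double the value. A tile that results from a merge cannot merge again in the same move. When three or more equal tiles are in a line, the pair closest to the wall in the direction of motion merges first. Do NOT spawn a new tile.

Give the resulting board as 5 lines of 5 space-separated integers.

Slide left:
row 0: [32, 4, 2, 16, 8] -> [32, 4, 2, 16, 8]
row 1: [4, 0, 64, 64, 0] -> [4, 128, 0, 0, 0]
row 2: [32, 8, 64, 8, 0] -> [32, 8, 64, 8, 0]
row 3: [64, 64, 64, 0, 4] -> [128, 64, 4, 0, 0]
row 4: [2, 0, 8, 2, 4] -> [2, 8, 2, 4, 0]

Answer:  32   4   2  16   8
  4 128   0   0   0
 32   8  64   8   0
128  64   4   0   0
  2   8   2   4   0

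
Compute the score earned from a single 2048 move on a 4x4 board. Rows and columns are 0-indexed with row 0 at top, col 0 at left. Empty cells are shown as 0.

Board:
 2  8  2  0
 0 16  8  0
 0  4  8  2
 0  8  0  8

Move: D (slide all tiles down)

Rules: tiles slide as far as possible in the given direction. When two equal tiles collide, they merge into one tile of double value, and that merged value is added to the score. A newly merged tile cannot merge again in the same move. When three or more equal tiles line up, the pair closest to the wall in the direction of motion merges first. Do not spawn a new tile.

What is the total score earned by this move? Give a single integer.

Slide down:
col 0: [2, 0, 0, 0] -> [0, 0, 0, 2]  score +0 (running 0)
col 1: [8, 16, 4, 8] -> [8, 16, 4, 8]  score +0 (running 0)
col 2: [2, 8, 8, 0] -> [0, 0, 2, 16]  score +16 (running 16)
col 3: [0, 0, 2, 8] -> [0, 0, 2, 8]  score +0 (running 16)
Board after move:
 0  8  0  0
 0 16  0  0
 0  4  2  2
 2  8 16  8

Answer: 16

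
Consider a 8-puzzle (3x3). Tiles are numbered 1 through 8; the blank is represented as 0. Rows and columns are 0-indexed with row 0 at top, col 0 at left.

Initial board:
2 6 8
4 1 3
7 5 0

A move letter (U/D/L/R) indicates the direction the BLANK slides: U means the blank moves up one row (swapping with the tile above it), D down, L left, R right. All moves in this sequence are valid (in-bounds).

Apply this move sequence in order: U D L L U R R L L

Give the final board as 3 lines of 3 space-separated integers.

After move 1 (U):
2 6 8
4 1 0
7 5 3

After move 2 (D):
2 6 8
4 1 3
7 5 0

After move 3 (L):
2 6 8
4 1 3
7 0 5

After move 4 (L):
2 6 8
4 1 3
0 7 5

After move 5 (U):
2 6 8
0 1 3
4 7 5

After move 6 (R):
2 6 8
1 0 3
4 7 5

After move 7 (R):
2 6 8
1 3 0
4 7 5

After move 8 (L):
2 6 8
1 0 3
4 7 5

After move 9 (L):
2 6 8
0 1 3
4 7 5

Answer: 2 6 8
0 1 3
4 7 5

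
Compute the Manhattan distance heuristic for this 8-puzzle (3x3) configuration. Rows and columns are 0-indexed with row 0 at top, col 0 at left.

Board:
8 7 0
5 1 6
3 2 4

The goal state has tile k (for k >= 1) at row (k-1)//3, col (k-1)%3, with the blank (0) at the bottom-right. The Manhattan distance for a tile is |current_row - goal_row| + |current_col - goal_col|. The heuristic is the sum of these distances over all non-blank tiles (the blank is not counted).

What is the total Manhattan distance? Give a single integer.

Answer: 18

Derivation:
Tile 8: at (0,0), goal (2,1), distance |0-2|+|0-1| = 3
Tile 7: at (0,1), goal (2,0), distance |0-2|+|1-0| = 3
Tile 5: at (1,0), goal (1,1), distance |1-1|+|0-1| = 1
Tile 1: at (1,1), goal (0,0), distance |1-0|+|1-0| = 2
Tile 6: at (1,2), goal (1,2), distance |1-1|+|2-2| = 0
Tile 3: at (2,0), goal (0,2), distance |2-0|+|0-2| = 4
Tile 2: at (2,1), goal (0,1), distance |2-0|+|1-1| = 2
Tile 4: at (2,2), goal (1,0), distance |2-1|+|2-0| = 3
Sum: 3 + 3 + 1 + 2 + 0 + 4 + 2 + 3 = 18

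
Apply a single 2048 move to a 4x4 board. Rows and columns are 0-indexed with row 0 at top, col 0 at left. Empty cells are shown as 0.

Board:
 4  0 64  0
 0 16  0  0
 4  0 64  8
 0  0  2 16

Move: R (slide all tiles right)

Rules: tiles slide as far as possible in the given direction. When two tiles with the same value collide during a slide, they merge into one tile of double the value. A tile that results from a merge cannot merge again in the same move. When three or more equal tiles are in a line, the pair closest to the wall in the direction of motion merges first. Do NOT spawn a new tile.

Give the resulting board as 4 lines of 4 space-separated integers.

Slide right:
row 0: [4, 0, 64, 0] -> [0, 0, 4, 64]
row 1: [0, 16, 0, 0] -> [0, 0, 0, 16]
row 2: [4, 0, 64, 8] -> [0, 4, 64, 8]
row 3: [0, 0, 2, 16] -> [0, 0, 2, 16]

Answer:  0  0  4 64
 0  0  0 16
 0  4 64  8
 0  0  2 16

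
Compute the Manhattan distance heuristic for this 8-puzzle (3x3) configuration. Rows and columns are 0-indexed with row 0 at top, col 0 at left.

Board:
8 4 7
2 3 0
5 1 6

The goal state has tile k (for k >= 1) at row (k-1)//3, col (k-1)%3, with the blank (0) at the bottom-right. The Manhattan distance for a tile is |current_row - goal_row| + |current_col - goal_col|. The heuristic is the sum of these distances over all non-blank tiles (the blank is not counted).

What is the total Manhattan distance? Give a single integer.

Tile 8: (0,0)->(2,1) = 3
Tile 4: (0,1)->(1,0) = 2
Tile 7: (0,2)->(2,0) = 4
Tile 2: (1,0)->(0,1) = 2
Tile 3: (1,1)->(0,2) = 2
Tile 5: (2,0)->(1,1) = 2
Tile 1: (2,1)->(0,0) = 3
Tile 6: (2,2)->(1,2) = 1
Sum: 3 + 2 + 4 + 2 + 2 + 2 + 3 + 1 = 19

Answer: 19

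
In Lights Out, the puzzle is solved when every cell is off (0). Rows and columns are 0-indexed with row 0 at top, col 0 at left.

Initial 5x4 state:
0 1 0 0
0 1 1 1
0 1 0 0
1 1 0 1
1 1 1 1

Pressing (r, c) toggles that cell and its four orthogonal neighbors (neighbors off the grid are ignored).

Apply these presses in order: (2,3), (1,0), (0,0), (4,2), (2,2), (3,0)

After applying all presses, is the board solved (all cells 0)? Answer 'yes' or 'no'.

After press 1 at (2,3):
0 1 0 0
0 1 1 0
0 1 1 1
1 1 0 0
1 1 1 1

After press 2 at (1,0):
1 1 0 0
1 0 1 0
1 1 1 1
1 1 0 0
1 1 1 1

After press 3 at (0,0):
0 0 0 0
0 0 1 0
1 1 1 1
1 1 0 0
1 1 1 1

After press 4 at (4,2):
0 0 0 0
0 0 1 0
1 1 1 1
1 1 1 0
1 0 0 0

After press 5 at (2,2):
0 0 0 0
0 0 0 0
1 0 0 0
1 1 0 0
1 0 0 0

After press 6 at (3,0):
0 0 0 0
0 0 0 0
0 0 0 0
0 0 0 0
0 0 0 0

Lights still on: 0

Answer: yes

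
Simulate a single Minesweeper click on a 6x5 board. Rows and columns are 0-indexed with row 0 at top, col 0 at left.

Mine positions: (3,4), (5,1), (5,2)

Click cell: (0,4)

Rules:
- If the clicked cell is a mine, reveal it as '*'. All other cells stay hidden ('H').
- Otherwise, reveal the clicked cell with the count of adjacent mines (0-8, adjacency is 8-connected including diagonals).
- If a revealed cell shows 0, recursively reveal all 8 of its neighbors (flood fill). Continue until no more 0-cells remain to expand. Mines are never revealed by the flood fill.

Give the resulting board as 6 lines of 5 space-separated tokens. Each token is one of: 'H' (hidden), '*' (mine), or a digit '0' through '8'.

0 0 0 0 0
0 0 0 0 0
0 0 0 1 1
0 0 0 1 H
1 2 2 2 H
H H H H H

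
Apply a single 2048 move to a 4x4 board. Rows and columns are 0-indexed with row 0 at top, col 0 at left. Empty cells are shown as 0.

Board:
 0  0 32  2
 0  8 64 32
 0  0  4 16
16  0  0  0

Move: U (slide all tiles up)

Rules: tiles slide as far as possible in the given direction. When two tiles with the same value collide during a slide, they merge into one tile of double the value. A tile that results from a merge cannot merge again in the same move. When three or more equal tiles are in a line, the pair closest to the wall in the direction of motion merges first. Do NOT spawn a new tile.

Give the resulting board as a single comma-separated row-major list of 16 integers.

Slide up:
col 0: [0, 0, 0, 16] -> [16, 0, 0, 0]
col 1: [0, 8, 0, 0] -> [8, 0, 0, 0]
col 2: [32, 64, 4, 0] -> [32, 64, 4, 0]
col 3: [2, 32, 16, 0] -> [2, 32, 16, 0]

Answer: 16, 8, 32, 2, 0, 0, 64, 32, 0, 0, 4, 16, 0, 0, 0, 0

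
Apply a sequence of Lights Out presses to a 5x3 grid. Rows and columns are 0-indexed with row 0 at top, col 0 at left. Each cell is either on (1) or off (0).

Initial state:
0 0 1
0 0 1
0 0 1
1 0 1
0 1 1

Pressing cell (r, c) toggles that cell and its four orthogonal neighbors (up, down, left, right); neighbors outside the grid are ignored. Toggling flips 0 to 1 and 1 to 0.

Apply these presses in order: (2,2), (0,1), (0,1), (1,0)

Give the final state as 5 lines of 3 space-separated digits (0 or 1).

After press 1 at (2,2):
0 0 1
0 0 0
0 1 0
1 0 0
0 1 1

After press 2 at (0,1):
1 1 0
0 1 0
0 1 0
1 0 0
0 1 1

After press 3 at (0,1):
0 0 1
0 0 0
0 1 0
1 0 0
0 1 1

After press 4 at (1,0):
1 0 1
1 1 0
1 1 0
1 0 0
0 1 1

Answer: 1 0 1
1 1 0
1 1 0
1 0 0
0 1 1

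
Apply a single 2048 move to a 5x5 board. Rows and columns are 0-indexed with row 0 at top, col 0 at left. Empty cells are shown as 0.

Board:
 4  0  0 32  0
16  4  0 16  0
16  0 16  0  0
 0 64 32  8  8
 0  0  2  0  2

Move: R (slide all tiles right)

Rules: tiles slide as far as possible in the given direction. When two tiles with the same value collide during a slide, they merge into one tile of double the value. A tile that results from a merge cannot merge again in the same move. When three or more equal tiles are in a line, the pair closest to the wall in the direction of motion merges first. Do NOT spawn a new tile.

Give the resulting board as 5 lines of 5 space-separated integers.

Slide right:
row 0: [4, 0, 0, 32, 0] -> [0, 0, 0, 4, 32]
row 1: [16, 4, 0, 16, 0] -> [0, 0, 16, 4, 16]
row 2: [16, 0, 16, 0, 0] -> [0, 0, 0, 0, 32]
row 3: [0, 64, 32, 8, 8] -> [0, 0, 64, 32, 16]
row 4: [0, 0, 2, 0, 2] -> [0, 0, 0, 0, 4]

Answer:  0  0  0  4 32
 0  0 16  4 16
 0  0  0  0 32
 0  0 64 32 16
 0  0  0  0  4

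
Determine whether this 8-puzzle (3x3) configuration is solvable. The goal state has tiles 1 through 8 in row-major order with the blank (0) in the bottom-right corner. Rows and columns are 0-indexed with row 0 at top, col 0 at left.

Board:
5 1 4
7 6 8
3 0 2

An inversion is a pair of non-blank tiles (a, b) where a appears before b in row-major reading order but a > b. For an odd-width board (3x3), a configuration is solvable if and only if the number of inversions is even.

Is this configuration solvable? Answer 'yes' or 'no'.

Inversions (pairs i<j in row-major order where tile[i] > tile[j] > 0): 14
14 is even, so the puzzle is solvable.

Answer: yes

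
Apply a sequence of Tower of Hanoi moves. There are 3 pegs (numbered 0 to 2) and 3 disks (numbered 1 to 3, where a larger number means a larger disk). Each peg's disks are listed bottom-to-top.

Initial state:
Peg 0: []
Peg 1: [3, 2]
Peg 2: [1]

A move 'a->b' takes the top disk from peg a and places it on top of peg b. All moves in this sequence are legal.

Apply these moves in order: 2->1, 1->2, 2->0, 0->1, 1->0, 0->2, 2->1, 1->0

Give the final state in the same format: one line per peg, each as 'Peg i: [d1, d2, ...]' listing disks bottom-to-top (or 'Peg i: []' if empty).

Answer: Peg 0: [1]
Peg 1: [3, 2]
Peg 2: []

Derivation:
After move 1 (2->1):
Peg 0: []
Peg 1: [3, 2, 1]
Peg 2: []

After move 2 (1->2):
Peg 0: []
Peg 1: [3, 2]
Peg 2: [1]

After move 3 (2->0):
Peg 0: [1]
Peg 1: [3, 2]
Peg 2: []

After move 4 (0->1):
Peg 0: []
Peg 1: [3, 2, 1]
Peg 2: []

After move 5 (1->0):
Peg 0: [1]
Peg 1: [3, 2]
Peg 2: []

After move 6 (0->2):
Peg 0: []
Peg 1: [3, 2]
Peg 2: [1]

After move 7 (2->1):
Peg 0: []
Peg 1: [3, 2, 1]
Peg 2: []

After move 8 (1->0):
Peg 0: [1]
Peg 1: [3, 2]
Peg 2: []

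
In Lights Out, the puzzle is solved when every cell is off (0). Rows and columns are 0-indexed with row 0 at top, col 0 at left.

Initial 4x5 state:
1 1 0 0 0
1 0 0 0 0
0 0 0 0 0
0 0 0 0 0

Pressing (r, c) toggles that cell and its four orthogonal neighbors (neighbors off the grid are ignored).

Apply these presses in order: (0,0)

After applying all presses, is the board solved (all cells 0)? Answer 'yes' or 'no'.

After press 1 at (0,0):
0 0 0 0 0
0 0 0 0 0
0 0 0 0 0
0 0 0 0 0

Lights still on: 0

Answer: yes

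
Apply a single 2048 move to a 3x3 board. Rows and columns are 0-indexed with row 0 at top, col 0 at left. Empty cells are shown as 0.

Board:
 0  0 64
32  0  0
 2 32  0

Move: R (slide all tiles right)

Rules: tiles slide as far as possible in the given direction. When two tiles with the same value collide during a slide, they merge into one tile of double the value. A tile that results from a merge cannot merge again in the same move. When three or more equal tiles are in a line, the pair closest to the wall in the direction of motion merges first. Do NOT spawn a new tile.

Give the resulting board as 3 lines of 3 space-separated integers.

Answer:  0  0 64
 0  0 32
 0  2 32

Derivation:
Slide right:
row 0: [0, 0, 64] -> [0, 0, 64]
row 1: [32, 0, 0] -> [0, 0, 32]
row 2: [2, 32, 0] -> [0, 2, 32]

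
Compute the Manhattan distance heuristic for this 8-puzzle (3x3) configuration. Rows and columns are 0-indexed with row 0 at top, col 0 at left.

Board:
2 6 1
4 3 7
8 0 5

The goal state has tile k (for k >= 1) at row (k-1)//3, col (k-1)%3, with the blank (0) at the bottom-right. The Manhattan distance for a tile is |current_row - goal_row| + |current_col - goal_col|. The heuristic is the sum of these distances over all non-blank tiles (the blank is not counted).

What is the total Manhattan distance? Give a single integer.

Answer: 13

Derivation:
Tile 2: at (0,0), goal (0,1), distance |0-0|+|0-1| = 1
Tile 6: at (0,1), goal (1,2), distance |0-1|+|1-2| = 2
Tile 1: at (0,2), goal (0,0), distance |0-0|+|2-0| = 2
Tile 4: at (1,0), goal (1,0), distance |1-1|+|0-0| = 0
Tile 3: at (1,1), goal (0,2), distance |1-0|+|1-2| = 2
Tile 7: at (1,2), goal (2,0), distance |1-2|+|2-0| = 3
Tile 8: at (2,0), goal (2,1), distance |2-2|+|0-1| = 1
Tile 5: at (2,2), goal (1,1), distance |2-1|+|2-1| = 2
Sum: 1 + 2 + 2 + 0 + 2 + 3 + 1 + 2 = 13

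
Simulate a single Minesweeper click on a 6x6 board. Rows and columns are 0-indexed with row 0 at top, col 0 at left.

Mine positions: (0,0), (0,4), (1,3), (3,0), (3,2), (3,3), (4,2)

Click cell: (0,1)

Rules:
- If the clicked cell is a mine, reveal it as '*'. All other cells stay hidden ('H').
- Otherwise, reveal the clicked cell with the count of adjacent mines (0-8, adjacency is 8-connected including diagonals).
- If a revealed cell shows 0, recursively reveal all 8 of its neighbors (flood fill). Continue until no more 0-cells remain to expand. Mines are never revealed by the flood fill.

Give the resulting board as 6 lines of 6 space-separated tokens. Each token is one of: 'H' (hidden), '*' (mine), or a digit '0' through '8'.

H 1 H H H H
H H H H H H
H H H H H H
H H H H H H
H H H H H H
H H H H H H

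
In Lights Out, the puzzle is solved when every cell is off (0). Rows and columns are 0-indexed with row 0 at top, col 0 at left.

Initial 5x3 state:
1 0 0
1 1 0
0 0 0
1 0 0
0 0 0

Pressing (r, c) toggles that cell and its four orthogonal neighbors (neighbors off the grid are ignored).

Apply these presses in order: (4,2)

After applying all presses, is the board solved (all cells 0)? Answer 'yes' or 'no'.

Answer: no

Derivation:
After press 1 at (4,2):
1 0 0
1 1 0
0 0 0
1 0 1
0 1 1

Lights still on: 7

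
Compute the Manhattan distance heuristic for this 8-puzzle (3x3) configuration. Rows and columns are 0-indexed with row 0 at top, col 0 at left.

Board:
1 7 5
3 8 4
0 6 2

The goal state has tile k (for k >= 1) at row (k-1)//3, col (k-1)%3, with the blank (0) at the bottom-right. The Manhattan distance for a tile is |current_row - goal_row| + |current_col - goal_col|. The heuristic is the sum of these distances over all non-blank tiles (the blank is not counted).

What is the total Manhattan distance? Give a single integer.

Tile 1: at (0,0), goal (0,0), distance |0-0|+|0-0| = 0
Tile 7: at (0,1), goal (2,0), distance |0-2|+|1-0| = 3
Tile 5: at (0,2), goal (1,1), distance |0-1|+|2-1| = 2
Tile 3: at (1,0), goal (0,2), distance |1-0|+|0-2| = 3
Tile 8: at (1,1), goal (2,1), distance |1-2|+|1-1| = 1
Tile 4: at (1,2), goal (1,0), distance |1-1|+|2-0| = 2
Tile 6: at (2,1), goal (1,2), distance |2-1|+|1-2| = 2
Tile 2: at (2,2), goal (0,1), distance |2-0|+|2-1| = 3
Sum: 0 + 3 + 2 + 3 + 1 + 2 + 2 + 3 = 16

Answer: 16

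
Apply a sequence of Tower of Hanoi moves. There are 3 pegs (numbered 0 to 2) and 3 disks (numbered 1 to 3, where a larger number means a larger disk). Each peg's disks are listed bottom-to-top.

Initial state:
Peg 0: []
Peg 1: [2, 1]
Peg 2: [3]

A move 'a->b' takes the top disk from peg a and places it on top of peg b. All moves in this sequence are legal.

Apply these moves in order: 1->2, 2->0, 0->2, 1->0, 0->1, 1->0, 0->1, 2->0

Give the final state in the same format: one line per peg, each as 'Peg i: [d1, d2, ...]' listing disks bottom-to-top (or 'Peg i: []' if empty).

After move 1 (1->2):
Peg 0: []
Peg 1: [2]
Peg 2: [3, 1]

After move 2 (2->0):
Peg 0: [1]
Peg 1: [2]
Peg 2: [3]

After move 3 (0->2):
Peg 0: []
Peg 1: [2]
Peg 2: [3, 1]

After move 4 (1->0):
Peg 0: [2]
Peg 1: []
Peg 2: [3, 1]

After move 5 (0->1):
Peg 0: []
Peg 1: [2]
Peg 2: [3, 1]

After move 6 (1->0):
Peg 0: [2]
Peg 1: []
Peg 2: [3, 1]

After move 7 (0->1):
Peg 0: []
Peg 1: [2]
Peg 2: [3, 1]

After move 8 (2->0):
Peg 0: [1]
Peg 1: [2]
Peg 2: [3]

Answer: Peg 0: [1]
Peg 1: [2]
Peg 2: [3]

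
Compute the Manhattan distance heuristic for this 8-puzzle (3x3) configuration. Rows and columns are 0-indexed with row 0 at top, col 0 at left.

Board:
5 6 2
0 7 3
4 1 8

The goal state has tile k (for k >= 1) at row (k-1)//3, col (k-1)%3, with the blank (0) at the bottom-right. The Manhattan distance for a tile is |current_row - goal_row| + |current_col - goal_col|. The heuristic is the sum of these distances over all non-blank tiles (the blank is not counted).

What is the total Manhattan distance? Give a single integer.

Tile 5: (0,0)->(1,1) = 2
Tile 6: (0,1)->(1,2) = 2
Tile 2: (0,2)->(0,1) = 1
Tile 7: (1,1)->(2,0) = 2
Tile 3: (1,2)->(0,2) = 1
Tile 4: (2,0)->(1,0) = 1
Tile 1: (2,1)->(0,0) = 3
Tile 8: (2,2)->(2,1) = 1
Sum: 2 + 2 + 1 + 2 + 1 + 1 + 3 + 1 = 13

Answer: 13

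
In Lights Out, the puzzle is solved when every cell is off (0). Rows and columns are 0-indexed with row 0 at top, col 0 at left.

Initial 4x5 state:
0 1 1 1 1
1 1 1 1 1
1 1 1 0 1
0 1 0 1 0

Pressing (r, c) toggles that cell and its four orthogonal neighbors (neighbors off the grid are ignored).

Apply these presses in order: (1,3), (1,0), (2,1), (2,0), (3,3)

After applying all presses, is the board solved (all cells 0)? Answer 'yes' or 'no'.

After press 1 at (1,3):
0 1 1 0 1
1 1 0 0 0
1 1 1 1 1
0 1 0 1 0

After press 2 at (1,0):
1 1 1 0 1
0 0 0 0 0
0 1 1 1 1
0 1 0 1 0

After press 3 at (2,1):
1 1 1 0 1
0 1 0 0 0
1 0 0 1 1
0 0 0 1 0

After press 4 at (2,0):
1 1 1 0 1
1 1 0 0 0
0 1 0 1 1
1 0 0 1 0

After press 5 at (3,3):
1 1 1 0 1
1 1 0 0 0
0 1 0 0 1
1 0 1 0 1

Lights still on: 11

Answer: no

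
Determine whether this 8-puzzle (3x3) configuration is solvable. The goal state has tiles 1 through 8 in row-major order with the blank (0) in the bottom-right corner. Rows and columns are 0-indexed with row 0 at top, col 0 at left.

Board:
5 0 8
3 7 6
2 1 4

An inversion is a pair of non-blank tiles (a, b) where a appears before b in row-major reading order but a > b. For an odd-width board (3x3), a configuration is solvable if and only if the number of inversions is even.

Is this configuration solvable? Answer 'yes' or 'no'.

Inversions (pairs i<j in row-major order where tile[i] > tile[j] > 0): 20
20 is even, so the puzzle is solvable.

Answer: yes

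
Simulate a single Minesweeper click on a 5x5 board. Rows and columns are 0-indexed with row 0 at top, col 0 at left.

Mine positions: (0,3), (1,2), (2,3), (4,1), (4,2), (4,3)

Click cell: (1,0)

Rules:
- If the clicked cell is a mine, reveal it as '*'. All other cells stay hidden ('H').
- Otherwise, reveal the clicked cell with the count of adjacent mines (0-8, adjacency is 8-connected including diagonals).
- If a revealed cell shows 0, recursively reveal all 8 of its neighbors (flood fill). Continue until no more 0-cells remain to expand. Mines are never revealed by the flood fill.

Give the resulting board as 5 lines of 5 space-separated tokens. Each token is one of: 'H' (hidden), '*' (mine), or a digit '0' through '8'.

0 1 H H H
0 1 H H H
0 1 H H H
1 2 H H H
H H H H H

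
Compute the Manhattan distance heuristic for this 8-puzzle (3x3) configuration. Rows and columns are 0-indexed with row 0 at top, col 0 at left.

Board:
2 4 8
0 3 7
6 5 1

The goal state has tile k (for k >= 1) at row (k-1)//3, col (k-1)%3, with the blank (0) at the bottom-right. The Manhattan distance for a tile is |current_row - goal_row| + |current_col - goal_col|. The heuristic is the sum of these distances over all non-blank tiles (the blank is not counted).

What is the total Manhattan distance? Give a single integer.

Tile 2: (0,0)->(0,1) = 1
Tile 4: (0,1)->(1,0) = 2
Tile 8: (0,2)->(2,1) = 3
Tile 3: (1,1)->(0,2) = 2
Tile 7: (1,2)->(2,0) = 3
Tile 6: (2,0)->(1,2) = 3
Tile 5: (2,1)->(1,1) = 1
Tile 1: (2,2)->(0,0) = 4
Sum: 1 + 2 + 3 + 2 + 3 + 3 + 1 + 4 = 19

Answer: 19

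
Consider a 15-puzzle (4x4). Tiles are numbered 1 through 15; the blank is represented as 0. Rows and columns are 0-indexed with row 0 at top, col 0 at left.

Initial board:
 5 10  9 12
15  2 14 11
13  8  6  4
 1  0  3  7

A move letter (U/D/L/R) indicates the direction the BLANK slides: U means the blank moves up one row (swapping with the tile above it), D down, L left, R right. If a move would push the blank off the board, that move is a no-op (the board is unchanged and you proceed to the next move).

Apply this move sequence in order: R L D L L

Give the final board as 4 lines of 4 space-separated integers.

After move 1 (R):
 5 10  9 12
15  2 14 11
13  8  6  4
 1  3  0  7

After move 2 (L):
 5 10  9 12
15  2 14 11
13  8  6  4
 1  0  3  7

After move 3 (D):
 5 10  9 12
15  2 14 11
13  8  6  4
 1  0  3  7

After move 4 (L):
 5 10  9 12
15  2 14 11
13  8  6  4
 0  1  3  7

After move 5 (L):
 5 10  9 12
15  2 14 11
13  8  6  4
 0  1  3  7

Answer:  5 10  9 12
15  2 14 11
13  8  6  4
 0  1  3  7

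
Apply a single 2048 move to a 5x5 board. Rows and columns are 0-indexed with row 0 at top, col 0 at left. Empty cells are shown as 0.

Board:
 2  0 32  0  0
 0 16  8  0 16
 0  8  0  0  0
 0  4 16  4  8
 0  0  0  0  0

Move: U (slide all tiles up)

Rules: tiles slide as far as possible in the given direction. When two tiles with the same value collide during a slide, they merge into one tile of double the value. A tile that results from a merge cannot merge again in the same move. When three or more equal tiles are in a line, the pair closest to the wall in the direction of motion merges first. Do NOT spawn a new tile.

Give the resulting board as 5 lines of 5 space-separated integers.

Slide up:
col 0: [2, 0, 0, 0, 0] -> [2, 0, 0, 0, 0]
col 1: [0, 16, 8, 4, 0] -> [16, 8, 4, 0, 0]
col 2: [32, 8, 0, 16, 0] -> [32, 8, 16, 0, 0]
col 3: [0, 0, 0, 4, 0] -> [4, 0, 0, 0, 0]
col 4: [0, 16, 0, 8, 0] -> [16, 8, 0, 0, 0]

Answer:  2 16 32  4 16
 0  8  8  0  8
 0  4 16  0  0
 0  0  0  0  0
 0  0  0  0  0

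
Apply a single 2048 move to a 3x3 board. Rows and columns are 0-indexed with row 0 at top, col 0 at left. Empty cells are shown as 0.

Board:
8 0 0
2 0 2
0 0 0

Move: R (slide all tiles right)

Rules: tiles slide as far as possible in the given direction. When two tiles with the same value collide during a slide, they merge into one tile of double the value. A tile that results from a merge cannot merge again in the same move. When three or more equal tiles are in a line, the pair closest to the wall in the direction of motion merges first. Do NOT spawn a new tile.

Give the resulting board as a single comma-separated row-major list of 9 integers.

Slide right:
row 0: [8, 0, 0] -> [0, 0, 8]
row 1: [2, 0, 2] -> [0, 0, 4]
row 2: [0, 0, 0] -> [0, 0, 0]

Answer: 0, 0, 8, 0, 0, 4, 0, 0, 0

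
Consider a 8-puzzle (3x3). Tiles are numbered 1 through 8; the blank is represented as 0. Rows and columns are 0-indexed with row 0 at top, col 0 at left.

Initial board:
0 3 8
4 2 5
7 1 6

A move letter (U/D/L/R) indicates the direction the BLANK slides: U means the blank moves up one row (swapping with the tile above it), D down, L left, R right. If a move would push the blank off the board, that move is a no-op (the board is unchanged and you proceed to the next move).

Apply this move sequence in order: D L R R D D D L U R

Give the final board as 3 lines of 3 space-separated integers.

After move 1 (D):
4 3 8
0 2 5
7 1 6

After move 2 (L):
4 3 8
0 2 5
7 1 6

After move 3 (R):
4 3 8
2 0 5
7 1 6

After move 4 (R):
4 3 8
2 5 0
7 1 6

After move 5 (D):
4 3 8
2 5 6
7 1 0

After move 6 (D):
4 3 8
2 5 6
7 1 0

After move 7 (D):
4 3 8
2 5 6
7 1 0

After move 8 (L):
4 3 8
2 5 6
7 0 1

After move 9 (U):
4 3 8
2 0 6
7 5 1

After move 10 (R):
4 3 8
2 6 0
7 5 1

Answer: 4 3 8
2 6 0
7 5 1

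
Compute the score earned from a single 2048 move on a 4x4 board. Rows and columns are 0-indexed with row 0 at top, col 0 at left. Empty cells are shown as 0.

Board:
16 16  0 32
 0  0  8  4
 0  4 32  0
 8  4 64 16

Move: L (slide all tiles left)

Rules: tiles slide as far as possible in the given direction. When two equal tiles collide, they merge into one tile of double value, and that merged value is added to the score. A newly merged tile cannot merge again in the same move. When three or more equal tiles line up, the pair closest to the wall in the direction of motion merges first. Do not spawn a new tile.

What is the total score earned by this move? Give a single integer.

Slide left:
row 0: [16, 16, 0, 32] -> [32, 32, 0, 0]  score +32 (running 32)
row 1: [0, 0, 8, 4] -> [8, 4, 0, 0]  score +0 (running 32)
row 2: [0, 4, 32, 0] -> [4, 32, 0, 0]  score +0 (running 32)
row 3: [8, 4, 64, 16] -> [8, 4, 64, 16]  score +0 (running 32)
Board after move:
32 32  0  0
 8  4  0  0
 4 32  0  0
 8  4 64 16

Answer: 32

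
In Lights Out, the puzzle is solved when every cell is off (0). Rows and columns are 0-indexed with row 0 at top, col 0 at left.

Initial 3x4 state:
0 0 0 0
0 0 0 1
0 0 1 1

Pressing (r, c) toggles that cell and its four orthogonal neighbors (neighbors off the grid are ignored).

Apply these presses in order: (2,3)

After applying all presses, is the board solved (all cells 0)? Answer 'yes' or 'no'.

Answer: yes

Derivation:
After press 1 at (2,3):
0 0 0 0
0 0 0 0
0 0 0 0

Lights still on: 0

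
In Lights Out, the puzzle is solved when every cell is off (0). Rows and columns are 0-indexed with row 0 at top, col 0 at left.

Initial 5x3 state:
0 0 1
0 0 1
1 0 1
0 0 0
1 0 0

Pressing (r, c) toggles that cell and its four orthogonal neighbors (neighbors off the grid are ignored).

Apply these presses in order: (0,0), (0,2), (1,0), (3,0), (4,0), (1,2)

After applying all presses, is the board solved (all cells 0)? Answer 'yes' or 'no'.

After press 1 at (0,0):
1 1 1
1 0 1
1 0 1
0 0 0
1 0 0

After press 2 at (0,2):
1 0 0
1 0 0
1 0 1
0 0 0
1 0 0

After press 3 at (1,0):
0 0 0
0 1 0
0 0 1
0 0 0
1 0 0

After press 4 at (3,0):
0 0 0
0 1 0
1 0 1
1 1 0
0 0 0

After press 5 at (4,0):
0 0 0
0 1 0
1 0 1
0 1 0
1 1 0

After press 6 at (1,2):
0 0 1
0 0 1
1 0 0
0 1 0
1 1 0

Lights still on: 6

Answer: no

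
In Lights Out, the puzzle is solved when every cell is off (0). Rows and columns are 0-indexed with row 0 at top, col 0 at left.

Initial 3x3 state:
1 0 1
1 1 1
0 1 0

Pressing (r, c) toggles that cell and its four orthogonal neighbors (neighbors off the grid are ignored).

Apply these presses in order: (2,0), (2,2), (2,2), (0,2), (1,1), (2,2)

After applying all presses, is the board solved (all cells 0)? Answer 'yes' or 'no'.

After press 1 at (2,0):
1 0 1
0 1 1
1 0 0

After press 2 at (2,2):
1 0 1
0 1 0
1 1 1

After press 3 at (2,2):
1 0 1
0 1 1
1 0 0

After press 4 at (0,2):
1 1 0
0 1 0
1 0 0

After press 5 at (1,1):
1 0 0
1 0 1
1 1 0

After press 6 at (2,2):
1 0 0
1 0 0
1 0 1

Lights still on: 4

Answer: no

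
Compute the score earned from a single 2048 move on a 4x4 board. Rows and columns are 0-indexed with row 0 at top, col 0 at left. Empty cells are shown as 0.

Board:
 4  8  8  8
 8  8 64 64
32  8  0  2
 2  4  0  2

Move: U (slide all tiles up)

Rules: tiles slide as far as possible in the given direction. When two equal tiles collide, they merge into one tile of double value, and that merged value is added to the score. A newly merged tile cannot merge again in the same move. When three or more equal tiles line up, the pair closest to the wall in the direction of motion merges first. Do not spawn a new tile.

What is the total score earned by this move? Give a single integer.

Answer: 20

Derivation:
Slide up:
col 0: [4, 8, 32, 2] -> [4, 8, 32, 2]  score +0 (running 0)
col 1: [8, 8, 8, 4] -> [16, 8, 4, 0]  score +16 (running 16)
col 2: [8, 64, 0, 0] -> [8, 64, 0, 0]  score +0 (running 16)
col 3: [8, 64, 2, 2] -> [8, 64, 4, 0]  score +4 (running 20)
Board after move:
 4 16  8  8
 8  8 64 64
32  4  0  4
 2  0  0  0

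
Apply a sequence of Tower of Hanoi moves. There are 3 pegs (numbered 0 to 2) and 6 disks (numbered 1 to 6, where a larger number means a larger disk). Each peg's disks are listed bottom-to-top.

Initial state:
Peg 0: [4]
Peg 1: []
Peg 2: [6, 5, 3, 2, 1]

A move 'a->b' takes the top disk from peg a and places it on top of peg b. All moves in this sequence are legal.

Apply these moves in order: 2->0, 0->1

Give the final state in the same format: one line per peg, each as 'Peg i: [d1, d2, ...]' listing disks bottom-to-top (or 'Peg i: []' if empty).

After move 1 (2->0):
Peg 0: [4, 1]
Peg 1: []
Peg 2: [6, 5, 3, 2]

After move 2 (0->1):
Peg 0: [4]
Peg 1: [1]
Peg 2: [6, 5, 3, 2]

Answer: Peg 0: [4]
Peg 1: [1]
Peg 2: [6, 5, 3, 2]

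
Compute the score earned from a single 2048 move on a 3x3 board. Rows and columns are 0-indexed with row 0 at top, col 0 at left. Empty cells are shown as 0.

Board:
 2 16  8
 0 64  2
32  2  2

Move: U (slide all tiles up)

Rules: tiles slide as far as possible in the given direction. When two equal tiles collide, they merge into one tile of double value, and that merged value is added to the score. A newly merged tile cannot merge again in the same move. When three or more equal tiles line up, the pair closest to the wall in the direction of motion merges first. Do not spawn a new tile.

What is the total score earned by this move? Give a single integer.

Answer: 4

Derivation:
Slide up:
col 0: [2, 0, 32] -> [2, 32, 0]  score +0 (running 0)
col 1: [16, 64, 2] -> [16, 64, 2]  score +0 (running 0)
col 2: [8, 2, 2] -> [8, 4, 0]  score +4 (running 4)
Board after move:
 2 16  8
32 64  4
 0  2  0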